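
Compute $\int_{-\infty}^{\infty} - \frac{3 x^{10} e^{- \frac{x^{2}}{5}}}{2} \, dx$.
$- \frac{8859375 \sqrt{5} \sqrt{\pi}}{64}$

Start from the elementary integral
$$J(a) = \int_{-\infty}^{\infty} - \frac{3 e^{- a x^{2}}}{2} \, dx = - \frac{3 \sqrt{\pi}}{2 \sqrt{a}}.$$

Differentiating under the integral sign brings down a factor of $(-x^2)$:
$$\frac{dJ}{da} = \int_{-\infty}^{\infty} \frac{3 x^{2} e^{- a x^{2}}}{2} \, dx = \frac{3 \sqrt{\pi}}{4 a^{\frac{3}{2}}}.$$

Repeating $5$ times in total — each differentiation brings down another $(-x^2)$ — gives
$$\frac{d^{5}J}{da^{5}} = \int_{-\infty}^{\infty} \frac{3 x^{10} e^{- a x^{2}}}{2} \, dx = \frac{2835 \sqrt{\pi}}{64 a^{\frac{11}{2}}},$$
and the integrand here is $(-1)^{5}$ times the target integrand, so $I = (-1)^{5}\,\frac{d^{5}J}{da^{5}} = - \frac{2835 \sqrt{\pi}}{64 a^{\frac{11}{2}}}$.

Setting $a = \frac{1}{5}$:
$$I = - \frac{8859375 \sqrt{5} \sqrt{\pi}}{64}.$$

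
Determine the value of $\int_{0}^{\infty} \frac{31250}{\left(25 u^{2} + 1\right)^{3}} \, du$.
$\frac{9375 \pi}{8}$

Begin with the known result
$$J(a) = \int_{0}^{\infty} \frac{2}{a^{2} + u^{2}} \, du = \frac{\pi}{a}.$$

Differentiating under the integral sign with respect to $a$,
$$\frac{dJ}{da} = \int_{0}^{\infty} - \frac{4 a}{\left(a^{2} + u^{2}\right)^{2}} \, du = - \frac{\pi}{a^{2}},$$
so $\int_{0}^{\infty} \frac{2}{\left(a^{2} + u^{2}\right)^{2}} \, du = \frac{\pi}{2 a^{3}}$.

Repeating — each differentiation of $1/(u^2+a^2)^j$ produces $-2ja/(u^2+a^2)^{j+1}$ — and dividing through by $-2ja$ at each step yields, after $2$ differentiations in total,
$$\int_{0}^{\infty} \frac{2}{\left(a^{2} + u^{2}\right)^{3}} \, du = \frac{3 \pi}{8 a^{5}}.$$

Setting $a = \frac{1}{5}$:
$$I = \frac{9375 \pi}{8}.$$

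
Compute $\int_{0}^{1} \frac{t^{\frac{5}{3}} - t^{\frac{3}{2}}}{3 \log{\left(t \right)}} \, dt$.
$- \frac{\log{\left(15 \right)}}{3} + \frac{4 \log{\left(2 \right)}}{3}$

Introduce a parameter $a$ in the exponent: let $I(a) = \int_{0}^{1} \frac{- t^{\frac{3}{2}} + t^{a}}{3 \log{\left(t \right)}} \, dt$.

Since $\dfrac{\partial}{\partial a}\,t^{a} = t^{a} \ln t$, the $\ln t$ in the denominator cancels and
$$\frac{dI}{da} = \int_{0}^{1} \frac{1}{3} t^{a} \, dt = \frac{1}{3} \left[\frac{t^{a+1}}{a+1}\right]_0^1 = \frac{1}{3 \left(a + 1\right)}.$$

Integrating with respect to $a$ gives $I(a) = \frac{\log{\left(a + 1 \right)}}{3} - \frac{\log{\left(5 \right)}}{3} + \frac{\log{\left(2 \right)}}{3} + C$.

At $a = \frac{3}{2}$ the integrand is identically $0$, so $I(\frac{3}{2}) = 0$. The closed form gives $0$, hence $C = 0$.

Setting $a = \frac{5}{3}$:
$$I = - \frac{\log{\left(15 \right)}}{3} + \frac{4 \log{\left(2 \right)}}{3}.$$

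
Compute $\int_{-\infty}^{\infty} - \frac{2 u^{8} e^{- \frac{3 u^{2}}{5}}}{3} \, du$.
$- \frac{21875 \sqrt{15} \sqrt{\pi}}{1944}$

Consider the simpler parametrised integral
$$J(a) = \int_{-\infty}^{\infty} - \frac{2 e^{- a u^{2}}}{3} \, du = - \frac{2 \sqrt{\pi}}{3 \sqrt{a}}.$$

Differentiating under the integral sign brings down a factor of $(-u^2)$:
$$\frac{dJ}{da} = \int_{-\infty}^{\infty} \frac{2 u^{2} e^{- a u^{2}}}{3} \, du = \frac{\sqrt{\pi}}{3 a^{\frac{3}{2}}}.$$

Repeating $4$ times in total — each differentiation brings down another $(-u^2)$ — gives
$$\frac{d^{4}J}{da^{4}} = \int_{-\infty}^{\infty} - \frac{2 u^{8} e^{- a u^{2}}}{3} \, du = - \frac{35 \sqrt{\pi}}{8 a^{\frac{9}{2}}},$$
and the integrand here is exactly the target integrand, so $I = - \frac{35 \sqrt{\pi}}{8 a^{\frac{9}{2}}}$.

Setting $a = \frac{3}{5}$:
$$I = - \frac{21875 \sqrt{15} \sqrt{\pi}}{1944}.$$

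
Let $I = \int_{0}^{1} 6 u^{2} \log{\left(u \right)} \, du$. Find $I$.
$- \frac{2}{3}$

Consider the simpler parametrised integral
$$J(a) = \int_{0}^{1} 6 u^{a} \, du = \frac{6}{a + 1}.$$

Differentiating under the integral sign brings down a factor of $\ln u$:
$$\frac{dJ}{da} = \int_{0}^{1} 6 u^{a} \log{\left(u \right)} \, du = - \frac{6}{\left(a + 1\right)^{2}}.$$

The integral on the left is $I$, so $I = - \frac{6}{\left(a + 1\right)^{2}}$.

Setting $a = 2$:
$$I = - \frac{2}{3}.$$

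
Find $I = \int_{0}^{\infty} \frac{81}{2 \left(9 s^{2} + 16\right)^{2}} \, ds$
$\frac{27 \pi}{512}$

Recall the elementary integral
$$J(a) = \int_{0}^{\infty} \frac{1}{2 \left(a^{2} + s^{2}\right)} \, ds = \frac{\pi}{4 a}.$$

Differentiating under the integral sign with respect to $a$,
$$\frac{dJ}{da} = \int_{0}^{\infty} - \frac{a}{\left(a^{2} + s^{2}\right)^{2}} \, ds = - \frac{\pi}{4 a^{2}},$$
so $\int_{0}^{\infty} \frac{1}{2 \left(a^{2} + s^{2}\right)^{2}} \, ds = \frac{\pi}{8 a^{3}}$.

Setting $a = \frac{4}{3}$:
$$I = \frac{27 \pi}{512}.$$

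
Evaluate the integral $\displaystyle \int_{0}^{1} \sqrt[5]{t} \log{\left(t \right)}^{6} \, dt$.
$\frac{390625}{1944}$

Consider the simpler parametrised integral
$$J(a) = \int_{0}^{1} t^{a} \, dt = \frac{1}{a + 1}.$$

Differentiating under the integral sign brings down a factor of $\ln t$:
$$\frac{dJ}{da} = \int_{0}^{1} t^{a} \log{\left(t \right)} \, dt = - \frac{1}{\left(a + 1\right)^{2}}.$$

Repeating $6$ times in total — each differentiation brings down another $\ln t$ — gives
$$\frac{d^{6}J}{da^{6}} = \int_{0}^{1} t^{a} \log{\left(t \right)}^{6} \, dt = \frac{720}{\left(a + 1\right)^{7}},$$
and the integrand here is exactly the target integrand, so $I = \frac{720}{\left(a + 1\right)^{7}}$.

Setting $a = \frac{1}{5}$:
$$I = \frac{390625}{1944}.$$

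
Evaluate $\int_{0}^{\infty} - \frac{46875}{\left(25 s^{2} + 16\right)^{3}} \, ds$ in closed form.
$- \frac{28125 \pi}{16384}$

Recall the elementary integral
$$J(a) = \int_{0}^{\infty} - \frac{3}{a^{2} + s^{2}} \, ds = - \frac{3 \pi}{2 a}.$$

Differentiating under the integral sign with respect to $a$,
$$\frac{dJ}{da} = \int_{0}^{\infty} \frac{6 a}{\left(a^{2} + s^{2}\right)^{2}} \, ds = \frac{3 \pi}{2 a^{2}},$$
so $\int_{0}^{\infty} - \frac{3}{\left(a^{2} + s^{2}\right)^{2}} \, ds = - \frac{3 \pi}{4 a^{3}}$.

Repeating — each differentiation of $1/(s^2+a^2)^j$ produces $-2ja/(s^2+a^2)^{j+1}$ — and dividing through by $-2ja$ at each step yields, after $2$ differentiations in total,
$$\int_{0}^{\infty} - \frac{3}{\left(a^{2} + s^{2}\right)^{3}} \, ds = - \frac{9 \pi}{16 a^{5}}.$$

Setting $a = \frac{4}{5}$:
$$I = - \frac{28125 \pi}{16384}.$$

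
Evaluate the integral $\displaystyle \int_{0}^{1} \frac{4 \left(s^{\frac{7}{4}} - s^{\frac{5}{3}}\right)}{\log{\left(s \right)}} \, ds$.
$\log{\left(\frac{1185921}{1048576} \right)}$

Introduce a parameter $a$ in the exponent: let $I(a) = \int_{0}^{1} \frac{4 \left(- s^{\frac{5}{3}} + s^{a}\right)}{\log{\left(s \right)}} \, ds$.

Since $\dfrac{\partial}{\partial a}\,s^{a} = s^{a} \ln s$, the $\ln s$ in the denominator cancels and
$$\frac{dI}{da} = \int_{0}^{1} 4 s^{a} \, ds = 4 \left[\frac{s^{a+1}}{a+1}\right]_0^1 = \frac{4}{a + 1}.$$

Integrating with respect to $a$ gives $I(a) = \log{\left(\frac{81 \left(a + 1\right)^{4}}{4096} \right)} + C$.

At $a = \frac{5}{3}$ the integrand is identically $0$, so $I(\frac{5}{3}) = 0$. The closed form gives $0$, hence $C = 0$.

Setting $a = \frac{7}{4}$:
$$I = \log{\left(\frac{1185921}{1048576} \right)}.$$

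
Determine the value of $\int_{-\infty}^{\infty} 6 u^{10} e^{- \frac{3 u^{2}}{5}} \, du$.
$\frac{109375 \sqrt{15} \sqrt{\pi}}{144}$

Begin with the known integral
$$J(a) = \int_{-\infty}^{\infty} 6 e^{- a u^{2}} \, du = \frac{6 \sqrt{\pi}}{\sqrt{a}}.$$

Differentiating under the integral sign brings down a factor of $(-u^2)$:
$$\frac{dJ}{da} = \int_{-\infty}^{\infty} - 6 u^{2} e^{- a u^{2}} \, du = - \frac{3 \sqrt{\pi}}{a^{\frac{3}{2}}}.$$

Repeating $5$ times in total — each differentiation brings down another $(-u^2)$ — gives
$$\frac{d^{5}J}{da^{5}} = \int_{-\infty}^{\infty} - 6 u^{10} e^{- a u^{2}} \, du = - \frac{2835 \sqrt{\pi}}{16 a^{\frac{11}{2}}},$$
and the integrand here is $(-1)^{5}$ times the target integrand, so $I = (-1)^{5}\,\frac{d^{5}J}{da^{5}} = \frac{2835 \sqrt{\pi}}{16 a^{\frac{11}{2}}}$.

Setting $a = \frac{3}{5}$:
$$I = \frac{109375 \sqrt{15} \sqrt{\pi}}{144}.$$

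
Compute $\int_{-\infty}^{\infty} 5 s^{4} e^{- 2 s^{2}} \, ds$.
$\frac{15 \sqrt{2} \sqrt{\pi}}{32}$

Consider the simpler parametrised integral
$$J(a) = \int_{-\infty}^{\infty} 5 e^{- a s^{2}} \, ds = \frac{5 \sqrt{\pi}}{\sqrt{a}}.$$

Differentiating under the integral sign brings down a factor of $(-s^2)$:
$$\frac{dJ}{da} = \int_{-\infty}^{\infty} - 5 s^{2} e^{- a s^{2}} \, ds = - \frac{5 \sqrt{\pi}}{2 a^{\frac{3}{2}}}.$$

Repeating twice in total — each differentiation brings down another $(-s^2)$ — gives
$$\frac{d^{2}J}{da^{2}} = \int_{-\infty}^{\infty} 5 s^{4} e^{- a s^{2}} \, ds = \frac{15 \sqrt{\pi}}{4 a^{\frac{5}{2}}},$$
and the integrand here is exactly the target integrand, so $I = \frac{15 \sqrt{\pi}}{4 a^{\frac{5}{2}}}$.

Setting $a = 2$:
$$I = \frac{15 \sqrt{2} \sqrt{\pi}}{32}.$$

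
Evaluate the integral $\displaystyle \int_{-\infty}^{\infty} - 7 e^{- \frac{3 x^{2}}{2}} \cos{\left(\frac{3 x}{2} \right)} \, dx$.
$- \frac{7 \sqrt{6} \sqrt{\pi}}{3 e^{\frac{3}{8}}}$

Define $I(b) = \int_{-\infty}^{\infty} - 7 e^{- \frac{3 x^{2}}{2}} \cos{\left(b x \right)} \, dx$.

Differentiating under the integral sign,
$$I'(b) = \int_{-\infty}^{\infty} 7 x e^{- \frac{3 x^{2}}{2}} \sin{\left(b x \right)} \, dx.$$

Integrate $\int_{-\infty}^{\infty} x \sin(b x)\, e^{- \frac{3 x^{2}}{2}}\, dx$ by parts with $u = \sin(b x)$ and $dv = x\, e^{- \frac{3 x^{2}}{2}}\, dx$, giving $v = - \frac{e^{- \frac{3 x^{2}}{2}}}{3}$. The boundary term vanishes and
$$\int_{-\infty}^{\infty} x \sin(b x)\, e^{- \frac{3 x^{2}}{2}}\, dx = \frac{b}{3} \int_{-\infty}^{\infty} \cos(b x)\, e^{- \frac{3 x^{2}}{2}}\, dx,$$
so $I'(b) = - \frac{b}{3}\, I(b)$.

This is a separable first-order ODE; solving with the initial condition $I(0) = \int_{-\infty}^{\infty} - 7 e^{- \frac{3 x^{2}}{2}}\,dx = - \frac{7 \sqrt{6} \sqrt{\pi}}{3}$ gives
$$I(b) = - \frac{7 \sqrt{6} \sqrt{\pi} e^{- \frac{b^{2}}{6}}}{3}.$$

Setting $b = \frac{3}{2}$:
$$I = - \frac{7 \sqrt{6} \sqrt{\pi}}{3 e^{\frac{3}{8}}}.$$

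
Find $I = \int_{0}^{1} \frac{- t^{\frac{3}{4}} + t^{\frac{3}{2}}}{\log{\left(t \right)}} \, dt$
$\log{\left(\frac{10}{7} \right)}$

Introduce a parameter $a$ in the exponent: let $I(a) = \int_{0}^{1} \frac{- t^{\frac{3}{4}} + t^{a}}{\log{\left(t \right)}} \, dt$.

Since $\dfrac{\partial}{\partial a}\,t^{a} = t^{a} \ln t$, the $\ln t$ in the denominator cancels and
$$\frac{dI}{da} = \int_{0}^{1} t^{a} \, dt = \left[\frac{t^{a+1}}{a+1}\right]_0^1 = \frac{1}{a + 1}.$$

Integrating with respect to $a$ gives $I(a) = \log{\left(\frac{4 a}{7} + \frac{4}{7} \right)} + C$.

At $a = \frac{3}{4}$ the integrand is identically $0$, so $I(\frac{3}{4}) = 0$. The closed form gives $0$, hence $C = 0$.

Setting $a = \frac{3}{2}$:
$$I = \log{\left(\frac{10}{7} \right)}.$$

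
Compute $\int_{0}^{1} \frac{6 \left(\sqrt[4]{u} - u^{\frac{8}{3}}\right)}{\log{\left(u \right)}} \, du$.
$\log{\left(\frac{11390625}{7256313856} \right)}$

Consider the one-parameter family: let $I(a) = \int_{0}^{1} \frac{6 \left(- u^{\frac{8}{3}} + u^{a}\right)}{\log{\left(u \right)}} \, du$.

Since $\dfrac{\partial}{\partial a}\,u^{a} = u^{a} \ln u$, the $\ln u$ in the denominator cancels and
$$\frac{dI}{da} = \int_{0}^{1} 6 u^{a} \, du = 6 \left[\frac{u^{a+1}}{a+1}\right]_0^1 = \frac{6}{a + 1}.$$

Integrating with respect to $a$ gives $I(a) = \log{\left(\frac{729 \left(a + 1\right)^{6}}{1771561} \right)} + C$.

At $a = \frac{8}{3}$ the integrand is identically $0$, so $I(\frac{8}{3}) = 0$. The closed form gives $0$, hence $C = 0$.

Setting $a = \frac{1}{4}$:
$$I = \log{\left(\frac{11390625}{7256313856} \right)}.$$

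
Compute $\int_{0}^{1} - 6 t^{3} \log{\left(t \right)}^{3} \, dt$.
$\frac{9}{64}$

Begin with the known integral
$$J(a) = \int_{0}^{1} - 6 t^{a} \, dt = - \frac{6}{a + 1}.$$

Differentiating under the integral sign brings down a factor of $\ln t$:
$$\frac{dJ}{da} = \int_{0}^{1} - 6 t^{a} \log{\left(t \right)} \, dt = \frac{6}{\left(a + 1\right)^{2}}.$$

Repeating $3$ times in total — each differentiation brings down another $\ln t$ — gives
$$\frac{d^{3}J}{da^{3}} = \int_{0}^{1} - 6 t^{a} \log{\left(t \right)}^{3} \, dt = \frac{36}{\left(a + 1\right)^{4}},$$
and the integrand here is exactly the target integrand, so $I = \frac{36}{\left(a + 1\right)^{4}}$.

Setting $a = 3$:
$$I = \frac{9}{64}.$$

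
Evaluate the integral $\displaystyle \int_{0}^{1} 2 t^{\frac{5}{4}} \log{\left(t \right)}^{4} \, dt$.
$\frac{16384}{19683}$

Start from the elementary integral
$$J(a) = \int_{0}^{1} 2 t^{a} \, dt = \frac{2}{a + 1}.$$

Differentiating under the integral sign brings down a factor of $\ln t$:
$$\frac{dJ}{da} = \int_{0}^{1} 2 t^{a} \log{\left(t \right)} \, dt = - \frac{2}{\left(a + 1\right)^{2}}.$$

Repeating $4$ times in total — each differentiation brings down another $\ln t$ — gives
$$\frac{d^{4}J}{da^{4}} = \int_{0}^{1} 2 t^{a} \log{\left(t \right)}^{4} \, dt = \frac{48}{\left(a + 1\right)^{5}},$$
and the integrand here is exactly the target integrand, so $I = \frac{48}{\left(a + 1\right)^{5}}$.

Setting $a = \frac{5}{4}$:
$$I = \frac{16384}{19683}.$$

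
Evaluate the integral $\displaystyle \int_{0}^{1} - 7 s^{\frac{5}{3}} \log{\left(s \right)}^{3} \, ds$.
$\frac{1701}{2048}$

Begin with the known integral
$$J(a) = \int_{0}^{1} - 7 s^{a} \, ds = - \frac{7}{a + 1}.$$

Differentiating under the integral sign brings down a factor of $\ln s$:
$$\frac{dJ}{da} = \int_{0}^{1} - 7 s^{a} \log{\left(s \right)} \, ds = \frac{7}{\left(a + 1\right)^{2}}.$$

Repeating $3$ times in total — each differentiation brings down another $\ln s$ — gives
$$\frac{d^{3}J}{da^{3}} = \int_{0}^{1} - 7 s^{a} \log{\left(s \right)}^{3} \, ds = \frac{42}{\left(a + 1\right)^{4}},$$
and the integrand here is exactly the target integrand, so $I = \frac{42}{\left(a + 1\right)^{4}}$.

Setting $a = \frac{5}{3}$:
$$I = \frac{1701}{2048}.$$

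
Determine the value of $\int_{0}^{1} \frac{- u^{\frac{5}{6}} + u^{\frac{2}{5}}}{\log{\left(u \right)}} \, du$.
$- \log{\left(55 \right)} + \log{\left(42 \right)}$

Consider the one-parameter family: let $I(a) = \int_{0}^{1} \frac{u^{\frac{2}{5}} - u^{a}}{\log{\left(u \right)}} \, du$.

Since $\dfrac{\partial}{\partial a}\,u^{a} = u^{a} \ln u$, the $\ln u$ in the denominator cancels and
$$\frac{dI}{da} = \int_{0}^{1} -1 u^{a} \, du = -1 \left[\frac{u^{a+1}}{a+1}\right]_0^1 = - \frac{1}{a + 1}.$$

Integrating with respect to $a$ gives $I(a) = - \log{\left(\frac{5 a}{7} + \frac{5}{7} \right)} + C$.

At $a = \frac{2}{5}$ the integrand is identically $0$, so $I(\frac{2}{5}) = 0$. The closed form gives $0$, hence $C = 0$.

Setting $a = \frac{5}{6}$:
$$I = - \log{\left(55 \right)} + \log{\left(42 \right)}.$$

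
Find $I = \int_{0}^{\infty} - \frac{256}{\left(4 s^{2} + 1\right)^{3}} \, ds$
$- 24 \pi$

Start from the standard arctangent integral
$$J(a) = \int_{0}^{\infty} - \frac{4}{a^{2} + s^{2}} \, ds = - \frac{2 \pi}{a}.$$

Differentiating under the integral sign with respect to $a$,
$$\frac{dJ}{da} = \int_{0}^{\infty} \frac{8 a}{\left(a^{2} + s^{2}\right)^{2}} \, ds = \frac{2 \pi}{a^{2}},$$
so $\int_{0}^{\infty} - \frac{4}{\left(a^{2} + s^{2}\right)^{2}} \, ds = - \frac{\pi}{a^{3}}$.

Repeating — each differentiation of $1/(s^2+a^2)^j$ produces $-2ja/(s^2+a^2)^{j+1}$ — and dividing through by $-2ja$ at each step yields, after $2$ differentiations in total,
$$\int_{0}^{\infty} - \frac{4}{\left(a^{2} + s^{2}\right)^{3}} \, ds = - \frac{3 \pi}{4 a^{5}}.$$

Setting $a = \frac{1}{2}$:
$$I = - 24 \pi.$$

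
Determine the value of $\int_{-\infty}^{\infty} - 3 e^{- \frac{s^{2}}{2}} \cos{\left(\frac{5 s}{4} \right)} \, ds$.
$- \frac{3 \sqrt{2} \sqrt{\pi}}{e^{\frac{25}{32}}}$

Let $b$ denote the cosine frequency and define $I(b) = \int_{-\infty}^{\infty} - 3 e^{- \frac{s^{2}}{2}} \cos{\left(b s \right)} \, ds$.

Differentiating under the integral sign,
$$I'(b) = \int_{-\infty}^{\infty} 3 s e^{- \frac{s^{2}}{2}} \sin{\left(b s \right)} \, ds.$$

Integrate $\int_{-\infty}^{\infty} s \sin(b s)\, e^{- \frac{s^{2}}{2}}\, ds$ by parts with $u = \sin(b s)$ and $dv = s\, e^{- \frac{s^{2}}{2}}\, ds$, giving $v = - e^{- \frac{s^{2}}{2}}$. The boundary term vanishes and
$$\int_{-\infty}^{\infty} s \sin(b s)\, e^{- \frac{s^{2}}{2}}\, ds = b \int_{-\infty}^{\infty} \cos(b s)\, e^{- \frac{s^{2}}{2}}\, ds,$$
so $I'(b) = - b\, I(b)$.

This is a separable first-order ODE; solving with the initial condition $I(0) = \int_{-\infty}^{\infty} - 3 e^{- \frac{s^{2}}{2}}\,ds = - 3 \sqrt{2} \sqrt{\pi}$ gives
$$I(b) = - 3 \sqrt{2} \sqrt{\pi} e^{- \frac{b^{2}}{2}}.$$

Setting $b = \frac{5}{4}$:
$$I = - \frac{3 \sqrt{2} \sqrt{\pi}}{e^{\frac{25}{32}}}.$$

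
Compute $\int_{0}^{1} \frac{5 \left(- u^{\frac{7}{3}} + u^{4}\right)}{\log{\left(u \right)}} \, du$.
$\log{\left(\frac{243}{32} \right)}$

Replace the exponent $4$ by a parameter $a$: let $I(a) = \int_{0}^{1} \frac{5 \left(- u^{\frac{7}{3}} + u^{a}\right)}{\log{\left(u \right)}} \, du$.

Since $\dfrac{\partial}{\partial a}\,u^{a} = u^{a} \ln u$, the $\ln u$ in the denominator cancels and
$$\frac{dI}{da} = \int_{0}^{1} 5 u^{a} \, du = 5 \left[\frac{u^{a+1}}{a+1}\right]_0^1 = \frac{5}{a + 1}.$$

Integrating with respect to $a$ gives $I(a) = \log{\left(\frac{243 \left(a + 1\right)^{5}}{100000} \right)} + C$.

At $a = \frac{7}{3}$ the integrand is identically $0$, so $I(\frac{7}{3}) = 0$. The closed form gives $0$, hence $C = 0$.

Setting $a = 4$:
$$I = \log{\left(\frac{243}{32} \right)}.$$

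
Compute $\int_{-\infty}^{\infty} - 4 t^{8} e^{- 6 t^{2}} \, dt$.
$- \frac{35 \sqrt{6} \sqrt{\pi}}{10368}$

Begin with the known integral
$$J(a) = \int_{-\infty}^{\infty} - 4 e^{- a t^{2}} \, dt = - \frac{4 \sqrt{\pi}}{\sqrt{a}}.$$

Differentiating under the integral sign brings down a factor of $(-t^2)$:
$$\frac{dJ}{da} = \int_{-\infty}^{\infty} 4 t^{2} e^{- a t^{2}} \, dt = \frac{2 \sqrt{\pi}}{a^{\frac{3}{2}}}.$$

Repeating $4$ times in total — each differentiation brings down another $(-t^2)$ — gives
$$\frac{d^{4}J}{da^{4}} = \int_{-\infty}^{\infty} - 4 t^{8} e^{- a t^{2}} \, dt = - \frac{105 \sqrt{\pi}}{4 a^{\frac{9}{2}}},$$
and the integrand here is exactly the target integrand, so $I = - \frac{105 \sqrt{\pi}}{4 a^{\frac{9}{2}}}$.

Setting $a = 6$:
$$I = - \frac{35 \sqrt{6} \sqrt{\pi}}{10368}.$$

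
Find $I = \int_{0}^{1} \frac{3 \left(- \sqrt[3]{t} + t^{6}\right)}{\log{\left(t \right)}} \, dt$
$\log{\left(\frac{9261}{64} \right)}$

Introduce a parameter $a$ in the exponent: let $I(a) = \int_{0}^{1} \frac{3 \left(- \sqrt[3]{t} + t^{a}\right)}{\log{\left(t \right)}} \, dt$.

Since $\dfrac{\partial}{\partial a}\,t^{a} = t^{a} \ln t$, the $\ln t$ in the denominator cancels and
$$\frac{dI}{da} = \int_{0}^{1} 3 t^{a} \, dt = 3 \left[\frac{t^{a+1}}{a+1}\right]_0^1 = \frac{3}{a + 1}.$$

Integrating with respect to $a$ gives $I(a) = \log{\left(\frac{27 \left(a + 1\right)^{3}}{64} \right)} + C$.

At $a = \frac{1}{3}$ the integrand is identically $0$, so $I(\frac{1}{3}) = 0$. The closed form gives $0$, hence $C = 0$.

Setting $a = 6$:
$$I = \log{\left(\frac{9261}{64} \right)}.$$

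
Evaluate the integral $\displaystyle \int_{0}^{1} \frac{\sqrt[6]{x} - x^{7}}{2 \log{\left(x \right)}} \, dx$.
$\log{\left(\frac{\sqrt{21}}{12} \right)}$

Replace the exponent $\frac{1}{6}$ by a parameter $a$: let $I(a) = \int_{0}^{1} \frac{- x^{7} + x^{a}}{2 \log{\left(x \right)}} \, dx$.

Since $\dfrac{\partial}{\partial a}\,x^{a} = x^{a} \ln x$, the $\ln x$ in the denominator cancels and
$$\frac{dI}{da} = \int_{0}^{1} \frac{1}{2} x^{a} \, dx = \frac{1}{2} \left[\frac{x^{a+1}}{a+1}\right]_0^1 = \frac{1}{2 \left(a + 1\right)}.$$

Integrating with respect to $a$ gives $I(a) = \frac{\log{\left(a + 1 \right)}}{2} - \frac{3 \log{\left(2 \right)}}{2} + C$.

At $a = 7$ the integrand is identically $0$, so $I(7) = 0$. The closed form gives $0$, hence $C = 0$.

Setting $a = \frac{1}{6}$:
$$I = \log{\left(\frac{\sqrt{21}}{12} \right)}.$$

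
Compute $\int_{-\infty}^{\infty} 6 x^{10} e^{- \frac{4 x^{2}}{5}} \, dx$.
$\frac{8859375 \sqrt{5} \sqrt{\pi}}{32768}$

Start from the elementary integral
$$J(a) = \int_{-\infty}^{\infty} 6 e^{- a x^{2}} \, dx = \frac{6 \sqrt{\pi}}{\sqrt{a}}.$$

Differentiating under the integral sign brings down a factor of $(-x^2)$:
$$\frac{dJ}{da} = \int_{-\infty}^{\infty} - 6 x^{2} e^{- a x^{2}} \, dx = - \frac{3 \sqrt{\pi}}{a^{\frac{3}{2}}}.$$

Repeating $5$ times in total — each differentiation brings down another $(-x^2)$ — gives
$$\frac{d^{5}J}{da^{5}} = \int_{-\infty}^{\infty} - 6 x^{10} e^{- a x^{2}} \, dx = - \frac{2835 \sqrt{\pi}}{16 a^{\frac{11}{2}}},$$
and the integrand here is $(-1)^{5}$ times the target integrand, so $I = (-1)^{5}\,\frac{d^{5}J}{da^{5}} = \frac{2835 \sqrt{\pi}}{16 a^{\frac{11}{2}}}$.

Setting $a = \frac{4}{5}$:
$$I = \frac{8859375 \sqrt{5} \sqrt{\pi}}{32768}.$$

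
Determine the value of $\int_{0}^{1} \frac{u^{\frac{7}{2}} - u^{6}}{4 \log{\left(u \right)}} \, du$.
$- \frac{\log{\left(7 \right)}}{4} - \frac{\log{\left(2 \right)}}{4} + \frac{\log{\left(3 \right)}}{2}$

Introduce a parameter $a$ in the exponent: let $I(a) = \int_{0}^{1} \frac{u^{\frac{7}{2}} - u^{a}}{4 \log{\left(u \right)}} \, du$.

Since $\dfrac{\partial}{\partial a}\,u^{a} = u^{a} \ln u$, the $\ln u$ in the denominator cancels and
$$\frac{dI}{da} = \int_{0}^{1} - \frac{1}{4} u^{a} \, du = - \frac{1}{4} \left[\frac{u^{a+1}}{a+1}\right]_0^1 = - \frac{1}{4 a + 4}.$$

Integrating with respect to $a$ gives $I(a) = - \frac{\log{\left(a + 1 \right)}}{4} - \frac{\log{\left(2 \right)}}{4} + \frac{\log{\left(3 \right)}}{2} + C$.

At $a = \frac{7}{2}$ the integrand is identically $0$, so $I(\frac{7}{2}) = 0$. The closed form gives $0$, hence $C = 0$.

Setting $a = 6$:
$$I = - \frac{\log{\left(7 \right)}}{4} - \frac{\log{\left(2 \right)}}{4} + \frac{\log{\left(3 \right)}}{2}.$$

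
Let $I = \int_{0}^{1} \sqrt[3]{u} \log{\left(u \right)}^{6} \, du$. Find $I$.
$\frac{98415}{1024}$

Start from the elementary integral
$$J(a) = \int_{0}^{1} u^{a} \, du = \frac{1}{a + 1}.$$

Differentiating under the integral sign brings down a factor of $\ln u$:
$$\frac{dJ}{da} = \int_{0}^{1} u^{a} \log{\left(u \right)} \, du = - \frac{1}{\left(a + 1\right)^{2}}.$$

Repeating $6$ times in total — each differentiation brings down another $\ln u$ — gives
$$\frac{d^{6}J}{da^{6}} = \int_{0}^{1} u^{a} \log{\left(u \right)}^{6} \, du = \frac{720}{\left(a + 1\right)^{7}},$$
and the integrand here is exactly the target integrand, so $I = \frac{720}{\left(a + 1\right)^{7}}$.

Setting $a = \frac{1}{3}$:
$$I = \frac{98415}{1024}.$$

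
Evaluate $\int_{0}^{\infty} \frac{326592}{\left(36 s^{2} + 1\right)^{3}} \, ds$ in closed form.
$10206 \pi$

Start from the standard arctangent integral
$$J(a) = \int_{0}^{\infty} \frac{7}{a^{2} + s^{2}} \, ds = \frac{7 \pi}{2 a}.$$

Differentiating under the integral sign with respect to $a$,
$$\frac{dJ}{da} = \int_{0}^{\infty} - \frac{14 a}{\left(a^{2} + s^{2}\right)^{2}} \, ds = - \frac{7 \pi}{2 a^{2}},$$
so $\int_{0}^{\infty} \frac{7}{\left(a^{2} + s^{2}\right)^{2}} \, ds = \frac{7 \pi}{4 a^{3}}$.

Repeating — each differentiation of $1/(s^2+a^2)^j$ produces $-2ja/(s^2+a^2)^{j+1}$ — and dividing through by $-2ja$ at each step yields, after $2$ differentiations in total,
$$\int_{0}^{\infty} \frac{7}{\left(a^{2} + s^{2}\right)^{3}} \, ds = \frac{21 \pi}{16 a^{5}}.$$

Setting $a = \frac{1}{6}$:
$$I = 10206 \pi.$$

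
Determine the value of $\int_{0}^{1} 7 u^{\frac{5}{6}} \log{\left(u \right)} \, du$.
$- \frac{252}{121}$

Consider the simpler parametrised integral
$$J(a) = \int_{0}^{1} 7 u^{a} \, du = \frac{7}{a + 1}.$$

Differentiating under the integral sign brings down a factor of $\ln u$:
$$\frac{dJ}{da} = \int_{0}^{1} 7 u^{a} \log{\left(u \right)} \, du = - \frac{7}{\left(a + 1\right)^{2}}.$$

The integral on the left is $I$, so $I = - \frac{7}{\left(a + 1\right)^{2}}$.

Setting $a = \frac{5}{6}$:
$$I = - \frac{252}{121}.$$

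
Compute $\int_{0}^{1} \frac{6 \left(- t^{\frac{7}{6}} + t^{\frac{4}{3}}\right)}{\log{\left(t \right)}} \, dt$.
$- \log{\left(\frac{4826809}{7529536} \right)}$

Introduce a parameter $a$ in the exponent: let $I(a) = \int_{0}^{1} \frac{6 \left(t^{\frac{4}{3}} - t^{a}\right)}{\log{\left(t \right)}} \, dt$.

Since $\dfrac{\partial}{\partial a}\,t^{a} = t^{a} \ln t$, the $\ln t$ in the denominator cancels and
$$\frac{dI}{da} = \int_{0}^{1} -6 t^{a} \, dt = -6 \left[\frac{t^{a+1}}{a+1}\right]_0^1 = - \frac{6}{a + 1}.$$

Integrating with respect to $a$ gives $I(a) = - \log{\left(\frac{729 \left(a + 1\right)^{6}}{117649} \right)} + C$.

At $a = \frac{4}{3}$ the integrand is identically $0$, so $I(\frac{4}{3}) = 0$. The closed form gives $0$, hence $C = 0$.

Setting $a = \frac{7}{6}$:
$$I = - \log{\left(\frac{4826809}{7529536} \right)}.$$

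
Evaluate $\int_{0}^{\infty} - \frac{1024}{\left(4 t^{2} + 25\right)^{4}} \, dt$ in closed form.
$- \frac{16 \pi}{15625}$

Recall the elementary integral
$$J(a) = \int_{0}^{\infty} - \frac{4}{a^{2} + t^{2}} \, dt = - \frac{2 \pi}{a}.$$

Differentiating under the integral sign with respect to $a$,
$$\frac{dJ}{da} = \int_{0}^{\infty} \frac{8 a}{\left(a^{2} + t^{2}\right)^{2}} \, dt = \frac{2 \pi}{a^{2}},$$
so $\int_{0}^{\infty} - \frac{4}{\left(a^{2} + t^{2}\right)^{2}} \, dt = - \frac{\pi}{a^{3}}$.

Repeating — each differentiation of $1/(t^2+a^2)^j$ produces $-2ja/(t^2+a^2)^{j+1}$ — and dividing through by $-2ja$ at each step yields, after $3$ differentiations in total,
$$\int_{0}^{\infty} - \frac{4}{\left(a^{2} + t^{2}\right)^{4}} \, dt = - \frac{5 \pi}{8 a^{7}}.$$

Setting $a = \frac{5}{2}$:
$$I = - \frac{16 \pi}{15625}.$$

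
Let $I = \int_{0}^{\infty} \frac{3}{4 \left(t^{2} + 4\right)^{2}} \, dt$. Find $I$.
$\frac{3 \pi}{128}$

Begin with the known result
$$J(a) = \int_{0}^{\infty} \frac{3}{4 \left(a^{2} + t^{2}\right)} \, dt = \frac{3 \pi}{8 a}.$$

Differentiating under the integral sign with respect to $a$,
$$\frac{dJ}{da} = \int_{0}^{\infty} - \frac{3 a}{2 \left(a^{2} + t^{2}\right)^{2}} \, dt = - \frac{3 \pi}{8 a^{2}},$$
so $\int_{0}^{\infty} \frac{3}{4 \left(a^{2} + t^{2}\right)^{2}} \, dt = \frac{3 \pi}{16 a^{3}}$.

Setting $a = 2$:
$$I = \frac{3 \pi}{128}.$$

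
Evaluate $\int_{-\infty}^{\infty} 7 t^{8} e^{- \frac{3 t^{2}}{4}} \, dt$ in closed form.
$\frac{7840 \sqrt{3} \sqrt{\pi}}{81}$

Start from the elementary integral
$$J(a) = \int_{-\infty}^{\infty} 7 e^{- a t^{2}} \, dt = \frac{7 \sqrt{\pi}}{\sqrt{a}}.$$

Differentiating under the integral sign brings down a factor of $(-t^2)$:
$$\frac{dJ}{da} = \int_{-\infty}^{\infty} - 7 t^{2} e^{- a t^{2}} \, dt = - \frac{7 \sqrt{\pi}}{2 a^{\frac{3}{2}}}.$$

Repeating $4$ times in total — each differentiation brings down another $(-t^2)$ — gives
$$\frac{d^{4}J}{da^{4}} = \int_{-\infty}^{\infty} 7 t^{8} e^{- a t^{2}} \, dt = \frac{735 \sqrt{\pi}}{16 a^{\frac{9}{2}}},$$
and the integrand here is exactly the target integrand, so $I = \frac{735 \sqrt{\pi}}{16 a^{\frac{9}{2}}}$.

Setting $a = \frac{3}{4}$:
$$I = \frac{7840 \sqrt{3} \sqrt{\pi}}{81}.$$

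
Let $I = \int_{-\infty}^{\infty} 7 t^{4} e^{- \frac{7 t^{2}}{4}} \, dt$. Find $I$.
$\frac{24 \sqrt{7} \sqrt{\pi}}{49}$

Start from the elementary integral
$$J(a) = \int_{-\infty}^{\infty} 7 e^{- a t^{2}} \, dt = \frac{7 \sqrt{\pi}}{\sqrt{a}}.$$

Differentiating under the integral sign brings down a factor of $(-t^2)$:
$$\frac{dJ}{da} = \int_{-\infty}^{\infty} - 7 t^{2} e^{- a t^{2}} \, dt = - \frac{7 \sqrt{\pi}}{2 a^{\frac{3}{2}}}.$$

Repeating twice in total — each differentiation brings down another $(-t^2)$ — gives
$$\frac{d^{2}J}{da^{2}} = \int_{-\infty}^{\infty} 7 t^{4} e^{- a t^{2}} \, dt = \frac{21 \sqrt{\pi}}{4 a^{\frac{5}{2}}},$$
and the integrand here is exactly the target integrand, so $I = \frac{21 \sqrt{\pi}}{4 a^{\frac{5}{2}}}$.

Setting $a = \frac{7}{4}$:
$$I = \frac{24 \sqrt{7} \sqrt{\pi}}{49}.$$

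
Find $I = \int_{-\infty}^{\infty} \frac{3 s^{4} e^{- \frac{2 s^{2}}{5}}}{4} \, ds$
$\frac{225 \sqrt{10} \sqrt{\pi}}{128}$

Start from the elementary integral
$$J(a) = \int_{-\infty}^{\infty} \frac{3 e^{- a s^{2}}}{4} \, ds = \frac{3 \sqrt{\pi}}{4 \sqrt{a}}.$$

Differentiating under the integral sign brings down a factor of $(-s^2)$:
$$\frac{dJ}{da} = \int_{-\infty}^{\infty} - \frac{3 s^{2} e^{- a s^{2}}}{4} \, ds = - \frac{3 \sqrt{\pi}}{8 a^{\frac{3}{2}}}.$$

Repeating twice in total — each differentiation brings down another $(-s^2)$ — gives
$$\frac{d^{2}J}{da^{2}} = \int_{-\infty}^{\infty} \frac{3 s^{4} e^{- a s^{2}}}{4} \, ds = \frac{9 \sqrt{\pi}}{16 a^{\frac{5}{2}}},$$
and the integrand here is exactly the target integrand, so $I = \frac{9 \sqrt{\pi}}{16 a^{\frac{5}{2}}}$.

Setting $a = \frac{2}{5}$:
$$I = \frac{225 \sqrt{10} \sqrt{\pi}}{128}.$$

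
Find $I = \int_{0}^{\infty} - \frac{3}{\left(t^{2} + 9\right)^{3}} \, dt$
$- \frac{\pi}{432}$

Start from the standard arctangent integral
$$J(a) = \int_{0}^{\infty} - \frac{3}{a^{2} + t^{2}} \, dt = - \frac{3 \pi}{2 a}.$$

Differentiating under the integral sign with respect to $a$,
$$\frac{dJ}{da} = \int_{0}^{\infty} \frac{6 a}{\left(a^{2} + t^{2}\right)^{2}} \, dt = \frac{3 \pi}{2 a^{2}},$$
so $\int_{0}^{\infty} - \frac{3}{\left(a^{2} + t^{2}\right)^{2}} \, dt = - \frac{3 \pi}{4 a^{3}}$.

Repeating — each differentiation of $1/(t^2+a^2)^j$ produces $-2ja/(t^2+a^2)^{j+1}$ — and dividing through by $-2ja$ at each step yields, after $2$ differentiations in total,
$$\int_{0}^{\infty} - \frac{3}{\left(a^{2} + t^{2}\right)^{3}} \, dt = - \frac{9 \pi}{16 a^{5}}.$$

Setting $a = 3$:
$$I = - \frac{\pi}{432}.$$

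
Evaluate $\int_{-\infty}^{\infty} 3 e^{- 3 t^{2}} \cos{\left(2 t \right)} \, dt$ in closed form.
$\frac{\sqrt{3} \sqrt{\pi}}{e^{\frac{1}{3}}}$

Define $I(b) = \int_{-\infty}^{\infty} 3 e^{- 3 t^{2}} \cos{\left(b t \right)} \, dt$.

Differentiating under the integral sign,
$$I'(b) = \int_{-\infty}^{\infty} - 3 t e^{- 3 t^{2}} \sin{\left(b t \right)} \, dt.$$

Integrate $\int_{-\infty}^{\infty} t \sin(b t)\, e^{- 3 t^{2}}\, dt$ by parts with $u = \sin(b t)$ and $dv = t\, e^{- 3 t^{2}}\, dt$, giving $v = - \frac{e^{- 3 t^{2}}}{6}$. The boundary term vanishes and
$$\int_{-\infty}^{\infty} t \sin(b t)\, e^{- 3 t^{2}}\, dt = \frac{b}{6} \int_{-\infty}^{\infty} \cos(b t)\, e^{- 3 t^{2}}\, dt,$$
so $I'(b) = - \frac{b}{6}\, I(b)$.

This is a separable first-order ODE; solving with the initial condition $I(0) = \int_{-\infty}^{\infty} 3 e^{- 3 t^{2}}\,dt = \sqrt{3} \sqrt{\pi}$ gives
$$I(b) = \sqrt{3} \sqrt{\pi} e^{- \frac{b^{2}}{12}}.$$

Setting $b = 2$:
$$I = \frac{\sqrt{3} \sqrt{\pi}}{e^{\frac{1}{3}}}.$$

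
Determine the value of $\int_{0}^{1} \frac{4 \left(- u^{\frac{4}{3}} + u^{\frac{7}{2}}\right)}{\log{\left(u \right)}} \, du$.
$\log{\left(\frac{531441}{38416} \right)}$

Consider the one-parameter family: let $I(a) = \int_{0}^{1} \frac{4 \left(- u^{\frac{4}{3}} + u^{a}\right)}{\log{\left(u \right)}} \, du$.

Since $\dfrac{\partial}{\partial a}\,u^{a} = u^{a} \ln u$, the $\ln u$ in the denominator cancels and
$$\frac{dI}{da} = \int_{0}^{1} 4 u^{a} \, du = 4 \left[\frac{u^{a+1}}{a+1}\right]_0^1 = \frac{4}{a + 1}.$$

Integrating with respect to $a$ gives $I(a) = \log{\left(\frac{81 \left(a + 1\right)^{4}}{2401} \right)} + C$.

At $a = \frac{4}{3}$ the integrand is identically $0$, so $I(\frac{4}{3}) = 0$. The closed form gives $0$, hence $C = 0$.

Setting $a = \frac{7}{2}$:
$$I = \log{\left(\frac{531441}{38416} \right)}.$$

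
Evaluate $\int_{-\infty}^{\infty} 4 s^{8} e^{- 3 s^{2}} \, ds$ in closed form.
$\frac{35 \sqrt{3} \sqrt{\pi}}{324}$

Consider the simpler parametrised integral
$$J(a) = \int_{-\infty}^{\infty} 4 e^{- a s^{2}} \, ds = \frac{4 \sqrt{\pi}}{\sqrt{a}}.$$

Differentiating under the integral sign brings down a factor of $(-s^2)$:
$$\frac{dJ}{da} = \int_{-\infty}^{\infty} - 4 s^{2} e^{- a s^{2}} \, ds = - \frac{2 \sqrt{\pi}}{a^{\frac{3}{2}}}.$$

Repeating $4$ times in total — each differentiation brings down another $(-s^2)$ — gives
$$\frac{d^{4}J}{da^{4}} = \int_{-\infty}^{\infty} 4 s^{8} e^{- a s^{2}} \, ds = \frac{105 \sqrt{\pi}}{4 a^{\frac{9}{2}}},$$
and the integrand here is exactly the target integrand, so $I = \frac{105 \sqrt{\pi}}{4 a^{\frac{9}{2}}}$.

Setting $a = 3$:
$$I = \frac{35 \sqrt{3} \sqrt{\pi}}{324}.$$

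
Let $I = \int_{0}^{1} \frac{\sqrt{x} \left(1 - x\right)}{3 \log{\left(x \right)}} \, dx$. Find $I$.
$- \frac{\log{\left(5 \right)}}{3} + \frac{\log{\left(3 \right)}}{3}$

Consider the one-parameter family: let $I(a) = \int_{0}^{1} \frac{\sqrt{x} - x^{a}}{3 \log{\left(x \right)}} \, dx$.

Since $\dfrac{\partial}{\partial a}\,x^{a} = x^{a} \ln x$, the $\ln x$ in the denominator cancels and
$$\frac{dI}{da} = \int_{0}^{1} - \frac{1}{3} x^{a} \, dx = - \frac{1}{3} \left[\frac{x^{a+1}}{a+1}\right]_0^1 = - \frac{1}{3 a + 3}.$$

Integrating with respect to $a$ gives $I(a) = - \frac{\log{\left(a + 1 \right)}}{3} - \frac{\log{\left(2 \right)}}{3} + \frac{\log{\left(3 \right)}}{3} + C$.

At $a = \frac{1}{2}$ the integrand is identically $0$, so $I(\frac{1}{2}) = 0$. The closed form gives $0$, hence $C = 0$.

Setting $a = \frac{3}{2}$:
$$I = - \frac{\log{\left(5 \right)}}{3} + \frac{\log{\left(3 \right)}}{3}.$$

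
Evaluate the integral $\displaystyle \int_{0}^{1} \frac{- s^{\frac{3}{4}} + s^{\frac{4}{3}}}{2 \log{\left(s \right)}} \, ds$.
$- \frac{\log{\left(3 \right)}}{2} + \log{\left(2 \right)}$

Introduce a parameter $a$ in the exponent: let $I(a) = \int_{0}^{1} \frac{s^{\frac{4}{3}} - s^{a}}{2 \log{\left(s \right)}} \, ds$.

Since $\dfrac{\partial}{\partial a}\,s^{a} = s^{a} \ln s$, the $\ln s$ in the denominator cancels and
$$\frac{dI}{da} = \int_{0}^{1} - \frac{1}{2} s^{a} \, ds = - \frac{1}{2} \left[\frac{s^{a+1}}{a+1}\right]_0^1 = - \frac{1}{2 a + 2}.$$

Integrating with respect to $a$ gives $I(a) = - \frac{\log{\left(a + 1 \right)}}{2} - \frac{\log{\left(3 \right)}}{2} + \frac{\log{\left(7 \right)}}{2} + C$.

At $a = \frac{4}{3}$ the integrand is identically $0$, so $I(\frac{4}{3}) = 0$. The closed form gives $0$, hence $C = 0$.

Setting $a = \frac{3}{4}$:
$$I = - \frac{\log{\left(3 \right)}}{2} + \log{\left(2 \right)}.$$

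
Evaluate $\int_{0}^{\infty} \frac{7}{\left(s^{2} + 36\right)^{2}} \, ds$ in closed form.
$\frac{7 \pi}{864}$

Begin with the known result
$$J(a) = \int_{0}^{\infty} \frac{7}{a^{2} + s^{2}} \, ds = \frac{7 \pi}{2 a}.$$

Differentiating under the integral sign with respect to $a$,
$$\frac{dJ}{da} = \int_{0}^{\infty} - \frac{14 a}{\left(a^{2} + s^{2}\right)^{2}} \, ds = - \frac{7 \pi}{2 a^{2}},$$
so $\int_{0}^{\infty} \frac{7}{\left(a^{2} + s^{2}\right)^{2}} \, ds = \frac{7 \pi}{4 a^{3}}$.

Setting $a = 6$:
$$I = \frac{7 \pi}{864}.$$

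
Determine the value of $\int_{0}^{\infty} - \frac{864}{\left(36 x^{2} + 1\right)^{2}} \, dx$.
$- 36 \pi$

Recall the elementary integral
$$J(a) = \int_{0}^{\infty} - \frac{2}{3 \left(a^{2} + x^{2}\right)} \, dx = - \frac{\pi}{3 a}.$$

Differentiating under the integral sign with respect to $a$,
$$\frac{dJ}{da} = \int_{0}^{\infty} \frac{4 a}{3 \left(a^{2} + x^{2}\right)^{2}} \, dx = \frac{\pi}{3 a^{2}},$$
so $\int_{0}^{\infty} - \frac{2}{3 \left(a^{2} + x^{2}\right)^{2}} \, dx = - \frac{\pi}{6 a^{3}}$.

Setting $a = \frac{1}{6}$:
$$I = - 36 \pi.$$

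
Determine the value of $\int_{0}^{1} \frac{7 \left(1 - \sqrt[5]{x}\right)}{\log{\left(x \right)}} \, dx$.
$- \log{\left(\frac{279936}{78125} \right)}$

Introduce a parameter $a$ in the exponent: let $I(a) = \int_{0}^{1} \frac{7 \left(1 - x^{a}\right)}{\log{\left(x \right)}} \, dx$.

Since $\dfrac{\partial}{\partial a}\,x^{a} = x^{a} \ln x$, the $\ln x$ in the denominator cancels and
$$\frac{dI}{da} = \int_{0}^{1} -7 x^{a} \, dx = -7 \left[\frac{x^{a+1}}{a+1}\right]_0^1 = - \frac{7}{a + 1}.$$

Integrating with respect to $a$ gives $I(a) = - 7 \log{\left(a + 1 \right)} + C$.

At $a = 0$ the integrand is identically $0$, so $I(0) = 0$. The closed form gives $0$, hence $C = 0$.

Setting $a = \frac{1}{5}$:
$$I = - \log{\left(\frac{279936}{78125} \right)}.$$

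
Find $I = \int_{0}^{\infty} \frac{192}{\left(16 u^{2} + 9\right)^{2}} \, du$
$\frac{4 \pi}{9}$

Recall the elementary integral
$$J(a) = \int_{0}^{\infty} \frac{3}{4 \left(a^{2} + u^{2}\right)} \, du = \frac{3 \pi}{8 a}.$$

Differentiating under the integral sign with respect to $a$,
$$\frac{dJ}{da} = \int_{0}^{\infty} - \frac{3 a}{2 \left(a^{2} + u^{2}\right)^{2}} \, du = - \frac{3 \pi}{8 a^{2}},$$
so $\int_{0}^{\infty} \frac{3}{4 \left(a^{2} + u^{2}\right)^{2}} \, du = \frac{3 \pi}{16 a^{3}}$.

Setting $a = \frac{3}{4}$:
$$I = \frac{4 \pi}{9}.$$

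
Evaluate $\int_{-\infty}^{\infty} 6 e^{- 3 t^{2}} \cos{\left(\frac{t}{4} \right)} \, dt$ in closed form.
$\frac{2 \sqrt{3} \sqrt{\pi}}{e^{\frac{1}{192}}}$

Define $I(b) = \int_{-\infty}^{\infty} 6 e^{- 3 t^{2}} \cos{\left(b t \right)} \, dt$.

Differentiating under the integral sign,
$$I'(b) = \int_{-\infty}^{\infty} - 6 t e^{- 3 t^{2}} \sin{\left(b t \right)} \, dt.$$

Integrate $\int_{-\infty}^{\infty} t \sin(b t)\, e^{- 3 t^{2}}\, dt$ by parts with $u = \sin(b t)$ and $dv = t\, e^{- 3 t^{2}}\, dt$, giving $v = - \frac{e^{- 3 t^{2}}}{6}$. The boundary term vanishes and
$$\int_{-\infty}^{\infty} t \sin(b t)\, e^{- 3 t^{2}}\, dt = \frac{b}{6} \int_{-\infty}^{\infty} \cos(b t)\, e^{- 3 t^{2}}\, dt,$$
so $I'(b) = - \frac{b}{6}\, I(b)$.

This is a separable first-order ODE; solving with the initial condition $I(0) = \int_{-\infty}^{\infty} 6 e^{- 3 t^{2}}\,dt = 2 \sqrt{3} \sqrt{\pi}$ gives
$$I(b) = 2 \sqrt{3} \sqrt{\pi} e^{- \frac{b^{2}}{12}}.$$

Setting $b = \frac{1}{4}$:
$$I = \frac{2 \sqrt{3} \sqrt{\pi}}{e^{\frac{1}{192}}}.$$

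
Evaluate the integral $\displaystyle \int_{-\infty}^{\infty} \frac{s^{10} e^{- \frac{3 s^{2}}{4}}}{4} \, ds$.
$\frac{560 \sqrt{3} \sqrt{\pi}}{27}$

Begin with the known integral
$$J(a) = \int_{-\infty}^{\infty} \frac{e^{- a s^{2}}}{4} \, ds = \frac{\sqrt{\pi}}{4 \sqrt{a}}.$$

Differentiating under the integral sign brings down a factor of $(-s^2)$:
$$\frac{dJ}{da} = \int_{-\infty}^{\infty} - \frac{s^{2} e^{- a s^{2}}}{4} \, ds = - \frac{\sqrt{\pi}}{8 a^{\frac{3}{2}}}.$$

Repeating $5$ times in total — each differentiation brings down another $(-s^2)$ — gives
$$\frac{d^{5}J}{da^{5}} = \int_{-\infty}^{\infty} - \frac{s^{10} e^{- a s^{2}}}{4} \, ds = - \frac{945 \sqrt{\pi}}{128 a^{\frac{11}{2}}},$$
and the integrand here is $(-1)^{5}$ times the target integrand, so $I = (-1)^{5}\,\frac{d^{5}J}{da^{5}} = \frac{945 \sqrt{\pi}}{128 a^{\frac{11}{2}}}$.

Setting $a = \frac{3}{4}$:
$$I = \frac{560 \sqrt{3} \sqrt{\pi}}{27}.$$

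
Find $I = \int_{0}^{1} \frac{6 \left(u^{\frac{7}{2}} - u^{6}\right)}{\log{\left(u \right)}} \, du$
$\log{\left(\frac{531441}{7529536} \right)}$

Consider the one-parameter family: let $I(a) = \int_{0}^{1} \frac{6 \left(- u^{6} + u^{a}\right)}{\log{\left(u \right)}} \, du$.

Since $\dfrac{\partial}{\partial a}\,u^{a} = u^{a} \ln u$, the $\ln u$ in the denominator cancels and
$$\frac{dI}{da} = \int_{0}^{1} 6 u^{a} \, du = 6 \left[\frac{u^{a+1}}{a+1}\right]_0^1 = \frac{6}{a + 1}.$$

Integrating with respect to $a$ gives $I(a) = \log{\left(\frac{\left(a + 1\right)^{6}}{117649} \right)} + C$.

At $a = 6$ the integrand is identically $0$, so $I(6) = 0$. The closed form gives $0$, hence $C = 0$.

Setting $a = \frac{7}{2}$:
$$I = \log{\left(\frac{531441}{7529536} \right)}.$$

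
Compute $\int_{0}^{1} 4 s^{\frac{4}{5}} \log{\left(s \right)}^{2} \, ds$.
$\frac{1000}{729}$

Begin with the known integral
$$J(a) = \int_{0}^{1} 4 s^{a} \, ds = \frac{4}{a + 1}.$$

Differentiating under the integral sign brings down a factor of $\ln s$:
$$\frac{dJ}{da} = \int_{0}^{1} 4 s^{a} \log{\left(s \right)} \, ds = - \frac{4}{\left(a + 1\right)^{2}}.$$

Repeating twice in total — each differentiation brings down another $\ln s$ — gives
$$\frac{d^{2}J}{da^{2}} = \int_{0}^{1} 4 s^{a} \log{\left(s \right)}^{2} \, ds = \frac{8}{\left(a + 1\right)^{3}},$$
and the integrand here is exactly the target integrand, so $I = \frac{8}{\left(a + 1\right)^{3}}$.

Setting $a = \frac{4}{5}$:
$$I = \frac{1000}{729}.$$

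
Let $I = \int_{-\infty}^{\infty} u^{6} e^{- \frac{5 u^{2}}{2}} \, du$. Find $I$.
$\frac{3 \sqrt{10} \sqrt{\pi}}{125}$

Start from the elementary integral
$$J(a) = \int_{-\infty}^{\infty} e^{- a u^{2}} \, du = \frac{\sqrt{\pi}}{\sqrt{a}}.$$

Differentiating under the integral sign brings down a factor of $(-u^2)$:
$$\frac{dJ}{da} = \int_{-\infty}^{\infty} - u^{2} e^{- a u^{2}} \, du = - \frac{\sqrt{\pi}}{2 a^{\frac{3}{2}}}.$$

Repeating $3$ times in total — each differentiation brings down another $(-u^2)$ — gives
$$\frac{d^{3}J}{da^{3}} = \int_{-\infty}^{\infty} - u^{6} e^{- a u^{2}} \, du = - \frac{15 \sqrt{\pi}}{8 a^{\frac{7}{2}}},$$
and the integrand here is $(-1)^{3}$ times the target integrand, so $I = (-1)^{3}\,\frac{d^{3}J}{da^{3}} = \frac{15 \sqrt{\pi}}{8 a^{\frac{7}{2}}}$.

Setting $a = \frac{5}{2}$:
$$I = \frac{3 \sqrt{10} \sqrt{\pi}}{125}.$$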